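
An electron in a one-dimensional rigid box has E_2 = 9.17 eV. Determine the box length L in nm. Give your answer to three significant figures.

From E_n = n²h²/(8m_eL²), L = n·h/√(8m_eE_n).
E_2 = 9.17 eV = 1.469×10^-18 J, so L = 2·6.626×10^-34/√(8·9.109×10^-31·1.469×10^-18) = 4.05×10^-10 m = 0.405 nm.

L = 0.405 nm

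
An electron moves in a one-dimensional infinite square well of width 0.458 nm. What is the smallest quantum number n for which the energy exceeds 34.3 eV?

E_1 = h²/(8m_eL²) = 2.872×10^-19 J = 1.793 eV.
Need n² > 34.3/1.793 = 19.13, i.e. n > 4.374.
The smallest integer satisfying this is n = 5.

n = 5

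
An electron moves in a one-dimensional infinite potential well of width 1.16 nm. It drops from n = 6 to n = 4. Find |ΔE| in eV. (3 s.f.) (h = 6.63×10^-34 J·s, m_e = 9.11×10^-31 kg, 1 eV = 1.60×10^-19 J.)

|ΔE| = 5.60 eV

E_1 = h²/(8m_eL²) = 4.482×10^-20 J.
|ΔE| = |6² − 4²|·E_1 = 20·4.482×10^-20 J = 8.964×10^-19 J = 5.60 eV.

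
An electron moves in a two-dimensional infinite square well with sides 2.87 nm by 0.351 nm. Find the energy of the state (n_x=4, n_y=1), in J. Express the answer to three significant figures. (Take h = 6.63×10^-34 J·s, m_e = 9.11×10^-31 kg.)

For a 2D rectangular well E = (h²/8m_e)·Σ n_i²/L_i² = (6.63×10^-34)²/(8·9.11×10^-31) · [4²/(2.87 nm)² + 1²/(0.351 nm)²].
Evaluating gives E = 6.07×10^-19 J.

E = 6.07×10^-19 J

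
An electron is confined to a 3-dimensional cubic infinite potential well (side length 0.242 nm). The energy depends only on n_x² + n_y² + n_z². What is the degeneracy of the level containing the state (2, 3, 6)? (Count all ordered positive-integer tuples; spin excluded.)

The level has n_x² + n_y² + n_z² = 49. The ordered positive-integer solutions are (2, 3, 6), (2, 6, 3), (3, 2, 6), (3, 6, 2), (6, 2, 3), (6, 3, 2).
That gives 6 states.

degeneracy = 6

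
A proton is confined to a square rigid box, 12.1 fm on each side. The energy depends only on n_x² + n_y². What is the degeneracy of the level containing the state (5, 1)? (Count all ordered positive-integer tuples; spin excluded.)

degeneracy = 2

The level has n_x² + n_y² = 26. The ordered positive-integer solutions are (1, 5), (5, 1).
That gives 2 states.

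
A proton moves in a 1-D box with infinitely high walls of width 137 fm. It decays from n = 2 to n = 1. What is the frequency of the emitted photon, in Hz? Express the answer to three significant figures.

f = 7.91×10^18 Hz

E_1 = h²/(8m_pL²) = 1.748×10^-15 J and ΔE = (2² − 1²)E_1 = 5.244×10^-15 J.
f = ΔE/h = 5.244×10^-15/6.626×10^-34 = 7.91×10^18 Hz.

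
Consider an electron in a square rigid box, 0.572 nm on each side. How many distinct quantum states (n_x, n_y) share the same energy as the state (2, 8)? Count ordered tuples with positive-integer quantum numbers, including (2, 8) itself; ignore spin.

The level has n_x² + n_y² = 68. The ordered positive-integer solutions are (2, 8), (8, 2).
That gives 2 states.

degeneracy = 2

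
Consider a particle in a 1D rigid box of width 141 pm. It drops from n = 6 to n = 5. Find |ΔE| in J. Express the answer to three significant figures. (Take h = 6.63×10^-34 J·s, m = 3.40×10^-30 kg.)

|ΔE| = 8.94×10^-18 J

E_1 = h²/(8mL²) = 8.129×10^-19 J.
|ΔE| = |6² − 5²|·E_1 = 11·8.129×10^-19 J = 8.94×10^-18 J.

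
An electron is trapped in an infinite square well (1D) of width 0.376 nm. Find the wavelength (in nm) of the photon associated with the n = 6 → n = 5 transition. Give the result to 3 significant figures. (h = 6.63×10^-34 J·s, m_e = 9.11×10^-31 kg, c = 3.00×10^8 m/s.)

λ = 42.4 nm

E_1 = h²/(8m_eL²) = 4.266×10^-19 J, so ΔE = (6² − 5²)E_1 = 4.693×10^-18 J.
λ = hc/ΔE = (6.63×10^-34·3.00×10^8)/4.693×10^-18 = 4.24×10^-8 m = 42.4 nm.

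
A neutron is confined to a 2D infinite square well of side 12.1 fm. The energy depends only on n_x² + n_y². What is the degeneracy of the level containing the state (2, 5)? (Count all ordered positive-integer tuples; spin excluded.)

degeneracy = 2

The level has n_x² + n_y² = 29. The ordered positive-integer solutions are (2, 5), (5, 2).
That gives 2 states.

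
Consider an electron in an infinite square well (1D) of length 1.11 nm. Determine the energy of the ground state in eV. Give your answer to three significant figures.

E_1 = 0.305 eV

For an infinite well E_n = n²h²/(8m_eL²), so E_1 = h²/(8m_eL²) = (6.626×10^-34)²/(8·9.109×10^-31·(1.11×10^-9 m)²) = 4.890×10^-20 J.
Converting, E_1 = 4.890×10^-20 J / (1.602×10^-19 J/eV) = 0.305 eV.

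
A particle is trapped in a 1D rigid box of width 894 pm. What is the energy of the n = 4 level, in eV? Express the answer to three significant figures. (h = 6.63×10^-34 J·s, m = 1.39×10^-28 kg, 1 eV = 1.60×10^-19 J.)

For an infinite well E_n = n²h²/(8mL²), so E_1 = h²/(8mL²) = (6.63×10^-34)²/(8·1.39×10^-28·(8.94×10^-10 m)²) = 4.946×10^-22 J.
Then E_4 = 4²·E_1 = 16·4.946×10^-22 J = 7.914×10^-21 J.
Converting, E_4 = 7.914×10^-21 J / (1.60×10^-19 J/eV) = 0.0495 eV.

E_4 = 0.0495 eV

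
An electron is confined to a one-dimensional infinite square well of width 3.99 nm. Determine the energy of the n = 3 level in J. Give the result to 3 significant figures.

For an infinite well E_n = n²h²/(8m_eL²), so E_1 = h²/(8m_eL²) = (6.626×10^-34)²/(8·9.109×10^-31·(3.99×10^-9 m)²) = 3.784×10^-21 J.
Then E_3 = 3²·E_1 = 9·3.784×10^-21 J = 3.41×10^-20 J.

E_3 = 3.41×10^-20 J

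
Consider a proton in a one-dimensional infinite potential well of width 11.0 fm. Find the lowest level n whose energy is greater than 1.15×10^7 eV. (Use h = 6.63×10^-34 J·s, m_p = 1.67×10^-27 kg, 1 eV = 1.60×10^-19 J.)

E_1 = h²/(8m_pL²) = 2.719×10^-13 J = 1.699×10^6 eV.
Need n² > 1.15×10^7/1.699×10^6 = 6.769, i.e. n > 2.602.
The smallest integer satisfying this is n = 3.

n = 3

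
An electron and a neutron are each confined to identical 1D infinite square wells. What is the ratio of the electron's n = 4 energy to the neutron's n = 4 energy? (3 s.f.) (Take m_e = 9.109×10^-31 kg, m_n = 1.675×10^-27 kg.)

1.84×10^3

E_n ∝ 1/m at fixed n and L, so the ratio is m_n/m_e = 1.675×10^-27/9.109×10^-31 = 1.84×10^3.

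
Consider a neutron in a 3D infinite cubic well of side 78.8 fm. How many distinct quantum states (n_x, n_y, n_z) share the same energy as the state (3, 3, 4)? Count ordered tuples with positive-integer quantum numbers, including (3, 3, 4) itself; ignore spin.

The level has n_x² + n_y² + n_z² = 34. The ordered positive-integer solutions are (3, 3, 4), (3, 4, 3), (4, 3, 3).
That gives 3 states.

degeneracy = 3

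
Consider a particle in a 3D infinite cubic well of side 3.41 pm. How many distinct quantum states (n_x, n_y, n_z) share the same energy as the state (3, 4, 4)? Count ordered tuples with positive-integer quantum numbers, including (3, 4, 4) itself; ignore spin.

The level has n_x² + n_y² + n_z² = 41. The ordered positive-integer solutions are (1, 2, 6), (1, 6, 2), (2, 1, 6), (2, 6, 1), (3, 4, 4), (4, 3, 4), (4, 4, 3), (6, 1, 2), (6, 2, 1).
That gives 9 states.

degeneracy = 9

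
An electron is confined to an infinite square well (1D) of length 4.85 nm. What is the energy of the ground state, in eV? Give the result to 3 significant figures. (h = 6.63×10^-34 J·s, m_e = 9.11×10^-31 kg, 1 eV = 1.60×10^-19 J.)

E_1 = 0.0160 eV

For an infinite well E_n = n²h²/(8m_eL²), so E_1 = h²/(8m_eL²) = (6.63×10^-34)²/(8·9.11×10^-31·(4.85×10^-9 m)²) = 2.564×10^-21 J.
Converting, E_1 = 2.564×10^-21 J / (1.60×10^-19 J/eV) = 0.0160 eV.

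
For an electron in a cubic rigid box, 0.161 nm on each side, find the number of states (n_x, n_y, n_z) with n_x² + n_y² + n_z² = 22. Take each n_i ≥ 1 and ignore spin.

The level has n_x² + n_y² + n_z² = 22. The ordered positive-integer solutions are (2, 3, 3), (3, 2, 3), (3, 3, 2).
That gives 3 states.

degeneracy = 3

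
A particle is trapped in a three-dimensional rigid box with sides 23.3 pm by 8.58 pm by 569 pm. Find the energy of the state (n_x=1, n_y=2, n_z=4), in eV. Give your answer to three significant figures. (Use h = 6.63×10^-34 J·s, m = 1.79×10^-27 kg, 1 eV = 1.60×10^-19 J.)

For a 3D rectangular well E = (h²/8m)·Σ n_i²/L_i² = (6.63×10^-34)²/(8·1.79×10^-27) · [1²/(23.3 pm)² + 2²/(8.58 pm)² + 4²/(569 pm)²].
Evaluating gives E = 1.726×10^-18 J = 10.8 eV.

E = 10.8 eV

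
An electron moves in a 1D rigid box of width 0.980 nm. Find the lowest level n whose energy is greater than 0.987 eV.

E_1 = h²/(8m_eL²) = 6.273×10^-20 J = 0.3916 eV.
Need n² > 0.987/0.3916 = 2.520, i.e. n > 1.587.
The smallest integer satisfying this is n = 2.

n = 2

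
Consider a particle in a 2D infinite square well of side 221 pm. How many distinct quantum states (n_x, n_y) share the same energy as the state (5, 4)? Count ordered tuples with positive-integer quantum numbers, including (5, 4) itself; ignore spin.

The level has n_x² + n_y² = 41. The ordered positive-integer solutions are (4, 5), (5, 4).
That gives 2 states.

degeneracy = 2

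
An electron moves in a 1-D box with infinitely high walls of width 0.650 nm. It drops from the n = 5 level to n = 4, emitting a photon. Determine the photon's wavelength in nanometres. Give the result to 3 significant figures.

λ = 155 nm

E_1 = h²/(8m_eL²) = 1.426×10^-19 J, so ΔE = (5² − 4²)E_1 = 1.283×10^-18 J.
λ = hc/ΔE = (6.626×10^-34·2.998×10^8)/1.283×10^-18 = 1.55×10^-7 m = 155 nm.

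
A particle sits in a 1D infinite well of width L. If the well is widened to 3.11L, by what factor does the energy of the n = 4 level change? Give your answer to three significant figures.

0.103

E_n ∝ 1/L², so the energy scales by 1/3.11² = 0.103.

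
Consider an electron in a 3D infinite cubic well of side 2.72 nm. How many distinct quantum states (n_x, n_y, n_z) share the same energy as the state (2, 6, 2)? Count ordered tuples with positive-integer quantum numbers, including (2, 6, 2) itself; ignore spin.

degeneracy = 3

The level has n_x² + n_y² + n_z² = 44. The ordered positive-integer solutions are (2, 2, 6), (2, 6, 2), (6, 2, 2).
That gives 3 states.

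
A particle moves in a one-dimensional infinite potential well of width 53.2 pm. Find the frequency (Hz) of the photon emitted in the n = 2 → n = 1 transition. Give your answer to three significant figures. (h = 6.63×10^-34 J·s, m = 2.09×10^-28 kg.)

f = 4.20×10^14 Hz

E_1 = h²/(8mL²) = 9.289×10^-20 J and ΔE = (2² − 1²)E_1 = 2.787×10^-19 J.
f = ΔE/h = 2.787×10^-19/6.63×10^-34 = 4.20×10^14 Hz.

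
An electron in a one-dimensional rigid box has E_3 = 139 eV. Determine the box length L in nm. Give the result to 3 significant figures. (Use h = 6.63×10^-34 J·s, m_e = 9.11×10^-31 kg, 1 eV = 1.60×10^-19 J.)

L = 0.156 nm

From E_n = n²h²/(8m_eL²), L = n·h/√(8m_eE_n).
E_3 = 139 eV = 2.224×10^-17 J, so L = 3·6.63×10^-34/√(8·9.11×10^-31·2.224×10^-17) = 1.56×10^-10 m = 0.156 nm.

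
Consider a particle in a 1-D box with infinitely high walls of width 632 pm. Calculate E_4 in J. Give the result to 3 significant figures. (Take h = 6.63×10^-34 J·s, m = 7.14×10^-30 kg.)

For an infinite well E_n = n²h²/(8mL²), so E_1 = h²/(8mL²) = (6.63×10^-34)²/(8·7.14×10^-30·(6.32×10^-10 m)²) = 1.927×10^-20 J.
Then E_4 = 4²·E_1 = 16·1.927×10^-20 J = 3.08×10^-19 J.

E_4 = 3.08×10^-19 J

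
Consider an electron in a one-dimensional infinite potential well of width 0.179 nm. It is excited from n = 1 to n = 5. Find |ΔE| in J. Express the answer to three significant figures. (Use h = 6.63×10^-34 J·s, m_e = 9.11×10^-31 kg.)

E_1 = h²/(8m_eL²) = 1.882×10^-18 J.
|ΔE| = |1² − 5²|·E_1 = 24·1.882×10^-18 J = 4.52×10^-17 J.

|ΔE| = 4.52×10^-17 J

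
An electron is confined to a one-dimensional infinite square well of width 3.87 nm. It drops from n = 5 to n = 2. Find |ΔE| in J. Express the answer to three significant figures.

|ΔE| = 8.45×10^-20 J

E_1 = h²/(8m_eL²) = 4.023×10^-21 J.
|ΔE| = |5² − 2²|·E_1 = 21·4.023×10^-21 J = 8.45×10^-20 J.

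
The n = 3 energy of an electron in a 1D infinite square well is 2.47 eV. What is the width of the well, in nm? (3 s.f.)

From E_n = n²h²/(8m_eL²), L = n·h/√(8m_eE_n).
E_3 = 2.47 eV = 3.957×10^-19 J, so L = 3·6.626×10^-34/√(8·9.109×10^-31·3.957×10^-19) = 1.17×10^-9 m = 1.17 nm.

L = 1.17 nm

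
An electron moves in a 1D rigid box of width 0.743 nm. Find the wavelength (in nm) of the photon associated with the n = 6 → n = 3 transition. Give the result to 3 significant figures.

E_1 = h²/(8m_eL²) = 1.091×10^-19 J, so ΔE = (6² − 3²)E_1 = 2.946×10^-18 J.
λ = hc/ΔE = (6.626×10^-34·2.998×10^8)/2.946×10^-18 = 6.74×10^-8 m = 67.4 nm.

λ = 67.4 nm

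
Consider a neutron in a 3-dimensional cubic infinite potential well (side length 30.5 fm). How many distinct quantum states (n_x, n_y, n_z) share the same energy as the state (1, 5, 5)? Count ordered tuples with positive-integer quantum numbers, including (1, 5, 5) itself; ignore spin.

The level has n_x² + n_y² + n_z² = 51. The ordered positive-integer solutions are (1, 1, 7), (1, 5, 5), (1, 7, 1), (5, 1, 5), (5, 5, 1), (7, 1, 1).
That gives 6 states.

degeneracy = 6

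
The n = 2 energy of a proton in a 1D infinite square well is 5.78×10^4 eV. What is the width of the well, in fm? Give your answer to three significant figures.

From E_n = n²h²/(8m_pL²), L = n·h/√(8m_pE_n).
E_2 = 5.78×10^4 eV = 9.260×10^-15 J, so L = 2·6.626×10^-34/√(8·1.673×10^-27·9.260×10^-15) = 1.19×10^-13 m = 119 fm.

L = 119 fm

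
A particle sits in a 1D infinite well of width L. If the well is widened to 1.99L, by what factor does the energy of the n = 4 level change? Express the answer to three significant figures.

E_n ∝ 1/L², so the energy scales by 1/1.99² = 0.253.

0.253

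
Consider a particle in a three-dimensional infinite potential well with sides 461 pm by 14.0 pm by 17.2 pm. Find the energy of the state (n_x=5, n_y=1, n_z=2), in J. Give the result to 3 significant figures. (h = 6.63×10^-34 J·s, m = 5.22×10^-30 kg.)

E = 1.97×10^-16 J

For a 3D rectangular well E = (h²/8m)·Σ n_i²/L_i² = (6.63×10^-34)²/(8·5.22×10^-30) · [5²/(461 pm)² + 1²/(14.0 pm)² + 2²/(17.2 pm)²].
Evaluating gives E = 1.97×10^-16 J.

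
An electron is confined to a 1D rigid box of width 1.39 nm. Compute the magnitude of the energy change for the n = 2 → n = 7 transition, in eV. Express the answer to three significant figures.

|ΔE| = 8.76 eV

E_1 = h²/(8m_eL²) = 3.118×10^-20 J.
|ΔE| = |2² − 7²|·E_1 = 45·3.118×10^-20 J = 1.403×10^-18 J = 8.76 eV.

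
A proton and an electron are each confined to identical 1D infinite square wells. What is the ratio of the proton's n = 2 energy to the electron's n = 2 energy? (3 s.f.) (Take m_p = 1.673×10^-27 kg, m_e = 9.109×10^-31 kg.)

5.44×10^-4

E_n ∝ 1/m at fixed n and L, so the ratio is m_e/m_p = 9.109×10^-31/1.673×10^-27 = 5.44×10^-4.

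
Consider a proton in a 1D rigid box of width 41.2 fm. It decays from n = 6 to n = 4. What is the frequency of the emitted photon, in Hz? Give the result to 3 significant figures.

E_1 = h²/(8m_pL²) = 1.933×10^-14 J and ΔE = (6² − 4²)E_1 = 3.866×10^-13 J.
f = ΔE/h = 3.866×10^-13/6.626×10^-34 = 5.83×10^20 Hz.

f = 5.83×10^20 Hz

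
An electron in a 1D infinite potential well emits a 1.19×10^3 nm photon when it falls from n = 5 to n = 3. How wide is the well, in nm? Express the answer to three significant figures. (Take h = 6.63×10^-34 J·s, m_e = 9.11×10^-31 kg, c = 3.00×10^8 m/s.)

L = 2.40 nm

The photon carries ΔE = hc/λ = 6.63×10^-34·3.00×10^8/1.19×10^-6 m = 1.671×10^-19 J.
Since ΔE = (5² − 3²)E_1, E_1 = 1.044×10^-20 J, and L = h/√(8m_eE_1) = 2.40×10^-9 m = 2.40 nm.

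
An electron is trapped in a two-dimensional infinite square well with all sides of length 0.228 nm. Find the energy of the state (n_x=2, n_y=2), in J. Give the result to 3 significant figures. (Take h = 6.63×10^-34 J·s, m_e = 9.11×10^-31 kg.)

E = 9.28×10^-18 J

For a 2D rectangular well E = (h²/8m_e)·Σ n_i²/L_i² = (6.63×10^-34)²/(8·9.11×10^-31) · [2²/(0.228 nm)² + 2²/(0.228 nm)²].
Evaluating gives E = 9.28×10^-18 J.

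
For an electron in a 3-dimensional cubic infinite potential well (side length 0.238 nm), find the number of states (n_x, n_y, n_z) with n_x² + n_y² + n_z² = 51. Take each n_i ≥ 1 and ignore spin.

degeneracy = 6

The level has n_x² + n_y² + n_z² = 51. The ordered positive-integer solutions are (1, 1, 7), (1, 5, 5), (1, 7, 1), (5, 1, 5), (5, 5, 1), (7, 1, 1).
That gives 6 states.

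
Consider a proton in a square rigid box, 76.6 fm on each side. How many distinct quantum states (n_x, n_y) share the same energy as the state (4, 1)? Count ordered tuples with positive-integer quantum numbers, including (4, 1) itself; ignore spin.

degeneracy = 2

The level has n_x² + n_y² = 17. The ordered positive-integer solutions are (1, 4), (4, 1).
That gives 2 states.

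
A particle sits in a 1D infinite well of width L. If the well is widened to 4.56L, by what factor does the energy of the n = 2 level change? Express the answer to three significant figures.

0.0481

E_n ∝ 1/L², so the energy scales by 1/4.56² = 0.0481.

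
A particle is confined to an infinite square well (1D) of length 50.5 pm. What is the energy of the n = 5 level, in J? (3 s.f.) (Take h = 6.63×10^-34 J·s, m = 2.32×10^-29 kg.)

For an infinite well E_n = n²h²/(8mL²), so E_1 = h²/(8mL²) = (6.63×10^-34)²/(8·2.32×10^-29·(5.05×10^-11 m)²) = 9.287×10^-19 J.
Then E_5 = 5²·E_1 = 25·9.287×10^-19 J = 2.32×10^-17 J.

E_5 = 2.32×10^-17 J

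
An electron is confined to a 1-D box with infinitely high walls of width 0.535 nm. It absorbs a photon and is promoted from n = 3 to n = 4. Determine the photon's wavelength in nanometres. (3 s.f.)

E_1 = h²/(8m_eL²) = 2.105×10^-19 J, so ΔE = (4² − 3²)E_1 = 1.474×10^-18 J.
λ = hc/ΔE = (6.626×10^-34·2.998×10^8)/1.474×10^-18 = 1.35×10^-7 m = 135 nm.

λ = 135 nm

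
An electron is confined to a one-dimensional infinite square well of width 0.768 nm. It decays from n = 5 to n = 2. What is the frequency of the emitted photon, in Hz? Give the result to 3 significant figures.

E_1 = h²/(8m_eL²) = 1.021×10^-19 J and ΔE = (5² − 2²)E_1 = 2.144×10^-18 J.
f = ΔE/h = 2.144×10^-18/6.626×10^-34 = 3.24×10^15 Hz.

f = 3.24×10^15 Hz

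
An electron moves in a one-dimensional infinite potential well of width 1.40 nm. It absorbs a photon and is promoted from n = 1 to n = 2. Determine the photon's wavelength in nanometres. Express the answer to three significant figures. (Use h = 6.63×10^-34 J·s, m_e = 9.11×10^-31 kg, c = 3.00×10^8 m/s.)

λ = 2.15×10^3 nm

E_1 = h²/(8m_eL²) = 3.077×10^-20 J, so ΔE = (2² − 1²)E_1 = 9.231×10^-20 J.
λ = hc/ΔE = (6.63×10^-34·3.00×10^8)/9.231×10^-20 = 2.15×10^-6 m = 2.15×10^3 nm.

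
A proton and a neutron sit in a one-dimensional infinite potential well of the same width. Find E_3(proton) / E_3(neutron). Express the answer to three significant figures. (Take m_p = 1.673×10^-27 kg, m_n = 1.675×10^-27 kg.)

1.00

E_n ∝ 1/m at fixed n and L, so the ratio is m_n/m_p = 1.675×10^-27/1.673×10^-27 = 1.00.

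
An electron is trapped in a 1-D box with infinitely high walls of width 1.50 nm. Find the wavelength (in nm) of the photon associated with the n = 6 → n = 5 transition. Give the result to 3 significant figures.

E_1 = h²/(8m_eL²) = 2.678×10^-20 J, so ΔE = (6² − 5²)E_1 = 2.946×10^-19 J.
λ = hc/ΔE = (6.626×10^-34·2.998×10^8)/2.946×10^-19 = 6.74×10^-7 m = 674 nm.

λ = 674 nm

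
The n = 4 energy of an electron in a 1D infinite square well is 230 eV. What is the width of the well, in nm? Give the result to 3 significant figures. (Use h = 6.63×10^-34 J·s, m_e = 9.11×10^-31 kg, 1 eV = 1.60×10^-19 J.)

From E_n = n²h²/(8m_eL²), L = n·h/√(8m_eE_n).
E_4 = 230 eV = 3.680×10^-17 J, so L = 4·6.63×10^-34/√(8·9.11×10^-31·3.680×10^-17) = 1.62×10^-10 m = 0.162 nm.

L = 0.162 nm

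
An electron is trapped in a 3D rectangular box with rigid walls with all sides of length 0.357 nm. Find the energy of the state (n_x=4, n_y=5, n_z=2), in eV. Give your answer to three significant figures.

E = 133 eV

For a 3D rectangular well E = (h²/8m_e)·Σ n_i²/L_i² = (6.626×10^-34)²/(8·9.109×10^-31) · [4²/(0.357 nm)² + 5²/(0.357 nm)² + 2²/(0.357 nm)²].
Evaluating gives E = 2.127×10^-17 J = 133 eV.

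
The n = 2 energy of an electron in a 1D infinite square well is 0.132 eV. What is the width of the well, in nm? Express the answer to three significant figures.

L = 3.38 nm

From E_n = n²h²/(8m_eL²), L = n·h/√(8m_eE_n).
E_2 = 0.132 eV = 2.115×10^-20 J, so L = 2·6.626×10^-34/√(8·9.109×10^-31·2.115×10^-20) = 3.38×10^-9 m = 3.38 nm.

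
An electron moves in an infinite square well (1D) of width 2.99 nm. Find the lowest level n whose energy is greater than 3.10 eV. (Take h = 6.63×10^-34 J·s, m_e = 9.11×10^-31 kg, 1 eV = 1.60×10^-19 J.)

n = 9

E_1 = h²/(8m_eL²) = 6.746×10^-21 J = 0.04216 eV.
Need n² > 3.10/0.04216 = 73.53, i.e. n > 8.575.
The smallest integer satisfying this is n = 9.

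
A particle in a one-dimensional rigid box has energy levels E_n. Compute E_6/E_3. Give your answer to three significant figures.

E_n ∝ n², so E_6/E_3 = 6²/3² = 36/9 = 4.00.

4.00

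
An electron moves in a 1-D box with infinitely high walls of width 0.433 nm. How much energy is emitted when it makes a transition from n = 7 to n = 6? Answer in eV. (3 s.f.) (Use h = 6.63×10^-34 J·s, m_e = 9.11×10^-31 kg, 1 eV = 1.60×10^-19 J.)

E_1 = h²/(8m_eL²) = 3.217×10^-19 J.
|ΔE| = |7² − 6²|·E_1 = 13·3.217×10^-19 J = 4.182×10^-18 J = 26.1 eV.

|ΔE| = 26.1 eV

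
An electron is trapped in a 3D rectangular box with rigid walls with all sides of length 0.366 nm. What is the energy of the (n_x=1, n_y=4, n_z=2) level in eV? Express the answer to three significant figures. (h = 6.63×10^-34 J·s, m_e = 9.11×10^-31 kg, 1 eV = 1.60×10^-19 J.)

For a 3D rectangular well E = (h²/8m_e)·Σ n_i²/L_i² = (6.63×10^-34)²/(8·9.11×10^-31) · [1²/(0.366 nm)² + 4²/(0.366 nm)² + 2²/(0.366 nm)²].
Evaluating gives E = 9.455×10^-18 J = 59.1 eV.

E = 59.1 eV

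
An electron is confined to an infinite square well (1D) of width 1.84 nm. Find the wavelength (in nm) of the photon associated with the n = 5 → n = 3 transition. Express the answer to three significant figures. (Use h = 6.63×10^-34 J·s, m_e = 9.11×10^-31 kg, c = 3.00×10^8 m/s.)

E_1 = h²/(8m_eL²) = 1.781×10^-20 J, so ΔE = (5² − 3²)E_1 = 2.850×10^-19 J.
λ = hc/ΔE = (6.63×10^-34·3.00×10^8)/2.850×10^-19 = 6.98×10^-7 m = 698 nm.

λ = 698 nm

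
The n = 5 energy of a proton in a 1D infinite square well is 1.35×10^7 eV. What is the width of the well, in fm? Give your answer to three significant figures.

L = 19.5 fm

From E_n = n²h²/(8m_pL²), L = n·h/√(8m_pE_n).
E_5 = 1.35×10^7 eV = 2.163×10^-12 J, so L = 5·6.626×10^-34/√(8·1.673×10^-27·2.163×10^-12) = 1.95×10^-14 m = 19.5 fm.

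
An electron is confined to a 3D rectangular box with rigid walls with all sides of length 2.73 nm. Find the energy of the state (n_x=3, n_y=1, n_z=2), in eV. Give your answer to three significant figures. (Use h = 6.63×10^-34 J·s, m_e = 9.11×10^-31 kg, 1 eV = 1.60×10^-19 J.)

For a 3D rectangular well E = (h²/8m_e)·Σ n_i²/L_i² = (6.63×10^-34)²/(8·9.11×10^-31) · [3²/(2.73 nm)² + 1²/(2.73 nm)² + 2²/(2.73 nm)²].
Evaluating gives E = 1.133×10^-19 J = 0.708 eV.

E = 0.708 eV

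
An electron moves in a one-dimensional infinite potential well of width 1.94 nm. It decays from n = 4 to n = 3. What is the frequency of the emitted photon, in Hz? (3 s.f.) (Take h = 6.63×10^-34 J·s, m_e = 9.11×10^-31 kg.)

E_1 = h²/(8m_eL²) = 1.603×10^-20 J and ΔE = (4² − 3²)E_1 = 1.122×10^-19 J.
f = ΔE/h = 1.122×10^-19/6.63×10^-34 = 1.69×10^14 Hz.

f = 1.69×10^14 Hz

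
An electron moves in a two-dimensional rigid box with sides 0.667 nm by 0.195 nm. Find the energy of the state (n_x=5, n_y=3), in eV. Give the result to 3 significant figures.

E = 110 eV

For a 2D rectangular well E = (h²/8m_e)·Σ n_i²/L_i² = (6.626×10^-34)²/(8·9.109×10^-31) · [5²/(0.667 nm)² + 3²/(0.195 nm)²].
Evaluating gives E = 1.765×10^-17 J = 110 eV.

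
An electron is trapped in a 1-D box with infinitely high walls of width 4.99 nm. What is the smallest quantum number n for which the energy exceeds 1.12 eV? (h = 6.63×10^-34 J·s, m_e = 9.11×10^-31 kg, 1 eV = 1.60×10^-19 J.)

n = 9

E_1 = h²/(8m_eL²) = 2.422×10^-21 J = 0.01514 eV.
Need n² > 1.12/0.01514 = 73.98, i.e. n > 8.601.
The smallest integer satisfying this is n = 9.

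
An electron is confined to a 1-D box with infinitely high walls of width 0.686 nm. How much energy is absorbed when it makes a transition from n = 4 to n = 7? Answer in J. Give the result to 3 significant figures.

E_1 = h²/(8m_eL²) = 1.280×10^-19 J.
|ΔE| = |4² − 7²|·E_1 = 33·1.280×10^-19 J = 4.22×10^-18 J.

|ΔE| = 4.22×10^-18 J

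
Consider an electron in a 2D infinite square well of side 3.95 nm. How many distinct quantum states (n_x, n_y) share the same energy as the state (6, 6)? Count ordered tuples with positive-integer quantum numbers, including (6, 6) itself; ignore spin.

degeneracy = 1

The level has n_x² + n_y² = 72. The ordered positive-integer solutions are (6, 6).
That gives 1 state.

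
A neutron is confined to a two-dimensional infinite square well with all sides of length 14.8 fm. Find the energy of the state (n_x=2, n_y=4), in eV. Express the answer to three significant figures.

E = 1.87×10^7 eV

For a 2D rectangular well E = (h²/8m_n)·Σ n_i²/L_i² = (6.626×10^-34)²/(8·1.675×10^-27) · [2²/(14.8 fm)² + 4²/(14.8 fm)²].
Evaluating gives E = 2.992×10^-12 J = 1.87×10^7 eV.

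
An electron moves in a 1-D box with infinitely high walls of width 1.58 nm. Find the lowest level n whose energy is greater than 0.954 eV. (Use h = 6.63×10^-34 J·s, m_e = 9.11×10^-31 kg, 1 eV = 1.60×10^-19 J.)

E_1 = h²/(8m_eL²) = 2.416×10^-20 J = 0.1510 eV.
Need n² > 0.954/0.1510 = 6.318, i.e. n > 2.514.
The smallest integer satisfying this is n = 3.

n = 3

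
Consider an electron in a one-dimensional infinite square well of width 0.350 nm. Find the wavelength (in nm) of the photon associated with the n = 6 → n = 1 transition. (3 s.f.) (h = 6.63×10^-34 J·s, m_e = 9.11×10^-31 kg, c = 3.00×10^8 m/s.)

E_1 = h²/(8m_eL²) = 4.924×10^-19 J, so ΔE = (6² − 1²)E_1 = 1.723×10^-17 J.
λ = hc/ΔE = (6.63×10^-34·3.00×10^8)/1.723×10^-17 = 1.15×10^-8 m = 11.5 nm.

λ = 11.5 nm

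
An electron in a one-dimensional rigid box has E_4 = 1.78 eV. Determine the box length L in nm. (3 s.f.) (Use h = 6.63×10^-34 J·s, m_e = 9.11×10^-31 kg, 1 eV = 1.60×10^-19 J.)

L = 1.84 nm

From E_n = n²h²/(8m_eL²), L = n·h/√(8m_eE_n).
E_4 = 1.78 eV = 2.848×10^-19 J, so L = 4·6.63×10^-34/√(8·9.11×10^-31·2.848×10^-19) = 1.84×10^-9 m = 1.84 nm.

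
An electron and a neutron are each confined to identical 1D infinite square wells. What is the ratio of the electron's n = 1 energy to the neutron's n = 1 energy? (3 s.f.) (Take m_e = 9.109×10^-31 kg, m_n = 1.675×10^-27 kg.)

1.84×10^3

E_n ∝ 1/m at fixed n and L, so the ratio is m_n/m_e = 1.675×10^-27/9.109×10^-31 = 1.84×10^3.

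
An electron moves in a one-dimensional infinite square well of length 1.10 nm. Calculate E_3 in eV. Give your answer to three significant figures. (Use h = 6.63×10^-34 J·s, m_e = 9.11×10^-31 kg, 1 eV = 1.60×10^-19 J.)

For an infinite well E_n = n²h²/(8m_eL²), so E_1 = h²/(8m_eL²) = (6.63×10^-34)²/(8·9.11×10^-31·(1.10×10^-9 m)²) = 4.985×10^-20 J.
Then E_3 = 3²·E_1 = 9·4.985×10^-20 J = 4.487×10^-19 J.
Converting, E_3 = 4.487×10^-19 J / (1.60×10^-19 J/eV) = 2.80 eV.

E_3 = 2.80 eV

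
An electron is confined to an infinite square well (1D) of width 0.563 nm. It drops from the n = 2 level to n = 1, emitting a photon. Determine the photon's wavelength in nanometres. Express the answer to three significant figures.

E_1 = h²/(8m_eL²) = 1.901×10^-19 J, so ΔE = (2² − 1²)E_1 = 5.703×10^-19 J.
λ = hc/ΔE = (6.626×10^-34·2.998×10^8)/5.703×10^-19 = 3.48×10^-7 m = 348 nm.

λ = 348 nm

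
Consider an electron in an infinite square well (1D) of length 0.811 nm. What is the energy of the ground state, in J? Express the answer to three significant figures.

For an infinite well E_n = n²h²/(8m_eL²), so E_1 = h²/(8m_eL²) = (6.626×10^-34)²/(8·9.109×10^-31·(8.11×10^-10 m)²) = 9.160×10^-20 J.

E_1 = 9.16×10^-20 J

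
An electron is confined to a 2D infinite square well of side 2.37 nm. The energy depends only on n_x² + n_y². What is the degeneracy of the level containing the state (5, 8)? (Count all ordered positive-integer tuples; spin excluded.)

The level has n_x² + n_y² = 89. The ordered positive-integer solutions are (5, 8), (8, 5).
That gives 2 states.

degeneracy = 2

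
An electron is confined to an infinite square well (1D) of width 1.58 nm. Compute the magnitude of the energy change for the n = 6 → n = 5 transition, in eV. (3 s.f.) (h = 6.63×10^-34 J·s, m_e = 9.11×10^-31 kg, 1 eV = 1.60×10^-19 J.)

E_1 = h²/(8m_eL²) = 2.416×10^-20 J.
|ΔE| = |6² − 5²|·E_1 = 11·2.416×10^-20 J = 2.658×10^-19 J = 1.66 eV.

|ΔE| = 1.66 eV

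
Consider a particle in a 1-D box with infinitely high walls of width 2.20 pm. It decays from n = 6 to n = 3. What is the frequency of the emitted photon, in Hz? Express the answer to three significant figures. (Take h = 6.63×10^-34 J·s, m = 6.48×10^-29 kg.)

E_1 = h²/(8mL²) = 1.752×10^-16 J and ΔE = (6² − 3²)E_1 = 4.730×10^-15 J.
f = ΔE/h = 4.730×10^-15/6.63×10^-34 = 7.13×10^18 Hz.

f = 7.13×10^18 Hz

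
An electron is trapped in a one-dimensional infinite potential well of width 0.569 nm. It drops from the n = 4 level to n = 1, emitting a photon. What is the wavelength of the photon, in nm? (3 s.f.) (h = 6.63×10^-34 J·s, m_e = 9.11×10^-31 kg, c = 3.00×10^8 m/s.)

λ = 71.2 nm

E_1 = h²/(8m_eL²) = 1.863×10^-19 J, so ΔE = (4² − 1²)E_1 = 2.795×10^-18 J.
λ = hc/ΔE = (6.63×10^-34·3.00×10^8)/2.795×10^-18 = 7.12×10^-8 m = 71.2 nm.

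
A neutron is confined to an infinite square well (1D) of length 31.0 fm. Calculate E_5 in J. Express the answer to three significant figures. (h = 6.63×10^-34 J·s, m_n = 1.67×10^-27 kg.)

E_5 = 8.56×10^-13 J

For an infinite well E_n = n²h²/(8m_nL²), so E_1 = h²/(8m_nL²) = (6.63×10^-34)²/(8·1.67×10^-27·(3.10×10^-14 m)²) = 3.424×10^-14 J.
Then E_5 = 5²·E_1 = 25·3.424×10^-14 J = 8.56×10^-13 J.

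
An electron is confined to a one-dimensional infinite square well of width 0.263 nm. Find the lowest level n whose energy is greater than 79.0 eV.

n = 4

E_1 = h²/(8m_eL²) = 8.710×10^-19 J = 5.437 eV.
Need n² > 79.0/5.437 = 14.53, i.e. n > 3.812.
The smallest integer satisfying this is n = 4.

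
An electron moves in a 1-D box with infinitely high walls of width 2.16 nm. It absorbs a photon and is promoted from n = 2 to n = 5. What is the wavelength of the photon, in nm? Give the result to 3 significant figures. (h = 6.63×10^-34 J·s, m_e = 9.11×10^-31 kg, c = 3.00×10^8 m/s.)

λ = 733 nm

E_1 = h²/(8m_eL²) = 1.293×10^-20 J, so ΔE = (5² − 2²)E_1 = 2.715×10^-19 J.
λ = hc/ΔE = (6.63×10^-34·3.00×10^8)/2.715×10^-19 = 7.33×10^-7 m = 733 nm.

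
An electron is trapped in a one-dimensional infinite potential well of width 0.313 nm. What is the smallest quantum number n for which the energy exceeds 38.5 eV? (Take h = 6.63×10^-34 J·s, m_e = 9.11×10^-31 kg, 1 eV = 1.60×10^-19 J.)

n = 4

E_1 = h²/(8m_eL²) = 6.156×10^-19 J = 3.848 eV.
Need n² > 38.5/3.848 = 10.01, i.e. n > 3.164.
The smallest integer satisfying this is n = 4.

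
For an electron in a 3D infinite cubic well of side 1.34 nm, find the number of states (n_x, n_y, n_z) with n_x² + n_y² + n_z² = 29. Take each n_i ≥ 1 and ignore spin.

The level has n_x² + n_y² + n_z² = 29. The ordered positive-integer solutions are (2, 3, 4), (2, 4, 3), (3, 2, 4), (3, 4, 2), (4, 2, 3), (4, 3, 2).
That gives 6 states.

degeneracy = 6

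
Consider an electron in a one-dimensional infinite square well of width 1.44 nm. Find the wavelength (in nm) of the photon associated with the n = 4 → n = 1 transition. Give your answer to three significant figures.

λ = 456 nm

E_1 = h²/(8m_eL²) = 2.905×10^-20 J, so ΔE = (4² − 1²)E_1 = 4.357×10^-19 J.
λ = hc/ΔE = (6.626×10^-34·2.998×10^8)/4.357×10^-19 = 4.56×10^-7 m = 456 nm.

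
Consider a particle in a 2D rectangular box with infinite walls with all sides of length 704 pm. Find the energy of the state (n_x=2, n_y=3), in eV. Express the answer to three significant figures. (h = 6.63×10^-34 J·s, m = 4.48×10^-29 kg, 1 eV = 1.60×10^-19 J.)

For a 2D rectangular well E = (h²/8m)·Σ n_i²/L_i² = (6.63×10^-34)²/(8·4.48×10^-29) · [2²/(704 pm)² + 3²/(704 pm)²].
Evaluating gives E = 3.217×10^-20 J = 0.201 eV.

E = 0.201 eV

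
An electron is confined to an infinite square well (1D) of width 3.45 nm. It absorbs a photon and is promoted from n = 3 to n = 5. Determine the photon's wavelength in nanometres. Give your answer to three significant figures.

λ = 2.45×10^3 nm

E_1 = h²/(8m_eL²) = 5.062×10^-21 J, so ΔE = (5² − 3²)E_1 = 8.099×10^-20 J.
λ = hc/ΔE = (6.626×10^-34·2.998×10^8)/8.099×10^-20 = 2.45×10^-6 m = 2.45×10^3 nm.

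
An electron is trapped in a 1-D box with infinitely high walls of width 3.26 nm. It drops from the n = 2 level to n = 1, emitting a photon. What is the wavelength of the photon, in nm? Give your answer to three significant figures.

λ = 1.17×10^4 nm

E_1 = h²/(8m_eL²) = 5.669×10^-21 J, so ΔE = (2² − 1²)E_1 = 1.701×10^-20 J.
λ = hc/ΔE = (6.626×10^-34·2.998×10^8)/1.701×10^-20 = 1.17×10^-5 m = 1.17×10^4 nm.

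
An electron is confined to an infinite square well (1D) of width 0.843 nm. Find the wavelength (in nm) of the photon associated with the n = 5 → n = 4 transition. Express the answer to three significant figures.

E_1 = h²/(8m_eL²) = 8.478×10^-20 J, so ΔE = (5² − 4²)E_1 = 7.630×10^-19 J.
λ = hc/ΔE = (6.626×10^-34·2.998×10^8)/7.630×10^-19 = 2.60×10^-7 m = 260 nm.

λ = 260 nm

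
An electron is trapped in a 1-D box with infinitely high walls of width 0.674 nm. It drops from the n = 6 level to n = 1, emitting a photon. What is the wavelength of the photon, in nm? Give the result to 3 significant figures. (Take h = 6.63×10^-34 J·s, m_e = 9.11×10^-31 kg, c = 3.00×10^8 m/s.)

λ = 42.8 nm

E_1 = h²/(8m_eL²) = 1.328×10^-19 J, so ΔE = (6² − 1²)E_1 = 4.648×10^-18 J.
λ = hc/ΔE = (6.63×10^-34·3.00×10^8)/4.648×10^-18 = 4.28×10^-8 m = 42.8 nm.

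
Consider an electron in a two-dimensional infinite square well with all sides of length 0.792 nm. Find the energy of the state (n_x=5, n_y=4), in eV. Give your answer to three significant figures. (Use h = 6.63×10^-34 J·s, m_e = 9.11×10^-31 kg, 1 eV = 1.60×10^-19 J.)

E = 24.6 eV

For a 2D rectangular well E = (h²/8m_e)·Σ n_i²/L_i² = (6.63×10^-34)²/(8·9.11×10^-31) · [5²/(0.792 nm)² + 4²/(0.792 nm)²].
Evaluating gives E = 3.942×10^-18 J = 24.6 eV.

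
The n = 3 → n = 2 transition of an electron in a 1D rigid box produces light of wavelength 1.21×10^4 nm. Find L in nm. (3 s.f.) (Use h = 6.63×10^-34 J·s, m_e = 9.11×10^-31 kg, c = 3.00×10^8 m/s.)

L = 4.28 nm

The photon carries ΔE = hc/λ = 6.63×10^-34·3.00×10^8/1.21×10^-5 m = 1.644×10^-20 J.
Since ΔE = (3² − 2²)E_1, E_1 = 3.288×10^-21 J, and L = h/√(8m_eE_1) = 4.28×10^-9 m = 4.28 nm.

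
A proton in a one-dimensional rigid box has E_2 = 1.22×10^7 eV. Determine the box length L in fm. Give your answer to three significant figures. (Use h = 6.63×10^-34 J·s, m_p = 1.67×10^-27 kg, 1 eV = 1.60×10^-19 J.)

From E_n = n²h²/(8m_pL²), L = n·h/√(8m_pE_n).
E_2 = 1.22×10^7 eV = 1.952×10^-12 J, so L = 2·6.63×10^-34/√(8·1.67×10^-27·1.952×10^-12) = 8.21×10^-15 m = 8.21 fm.

L = 8.21 fm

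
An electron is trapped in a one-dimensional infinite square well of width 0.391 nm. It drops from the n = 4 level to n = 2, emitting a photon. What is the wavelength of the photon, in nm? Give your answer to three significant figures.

λ = 42.0 nm

E_1 = h²/(8m_eL²) = 3.941×10^-19 J, so ΔE = (4² − 2²)E_1 = 4.729×10^-18 J.
λ = hc/ΔE = (6.626×10^-34·2.998×10^8)/4.729×10^-18 = 4.20×10^-8 m = 42.0 nm.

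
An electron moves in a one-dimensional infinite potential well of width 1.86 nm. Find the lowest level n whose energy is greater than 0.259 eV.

E_1 = h²/(8m_eL²) = 1.741×10^-20 J = 0.1087 eV.
Need n² > 0.259/0.1087 = 2.383, i.e. n > 1.544.
The smallest integer satisfying this is n = 2.

n = 2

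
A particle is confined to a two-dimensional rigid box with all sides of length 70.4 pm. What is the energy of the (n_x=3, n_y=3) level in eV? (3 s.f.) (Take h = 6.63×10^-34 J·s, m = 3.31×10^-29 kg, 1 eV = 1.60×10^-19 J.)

E = 37.7 eV

For a 2D rectangular well E = (h²/8m)·Σ n_i²/L_i² = (6.63×10^-34)²/(8·3.31×10^-29) · [3²/(70.4 pm)² + 3²/(70.4 pm)²].
Evaluating gives E = 6.029×10^-18 J = 37.7 eV.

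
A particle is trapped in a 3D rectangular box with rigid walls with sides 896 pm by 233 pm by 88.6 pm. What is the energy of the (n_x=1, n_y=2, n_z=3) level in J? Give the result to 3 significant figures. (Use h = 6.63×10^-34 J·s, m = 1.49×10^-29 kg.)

E = 4.50×10^-18 J

For a 3D rectangular well E = (h²/8m)·Σ n_i²/L_i² = (6.63×10^-34)²/(8·1.49×10^-29) · [1²/(896 pm)² + 2²/(233 pm)² + 3²/(88.6 pm)²].
Evaluating gives E = 4.50×10^-18 J.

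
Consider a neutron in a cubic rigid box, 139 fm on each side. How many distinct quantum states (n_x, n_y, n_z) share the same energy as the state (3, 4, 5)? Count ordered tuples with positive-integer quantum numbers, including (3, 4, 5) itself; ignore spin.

The level has n_x² + n_y² + n_z² = 50. The ordered positive-integer solutions are (3, 4, 5), (3, 5, 4), (4, 3, 5), (4, 5, 3), (5, 3, 4), (5, 4, 3).
That gives 6 states.

degeneracy = 6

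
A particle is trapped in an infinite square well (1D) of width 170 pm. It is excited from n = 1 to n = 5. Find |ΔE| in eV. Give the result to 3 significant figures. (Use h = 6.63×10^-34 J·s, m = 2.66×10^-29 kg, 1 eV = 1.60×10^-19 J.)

E_1 = h²/(8mL²) = 7.148×10^-20 J.
|ΔE| = |1² − 5²|·E_1 = 24·7.148×10^-20 J = 1.716×10^-18 J = 10.7 eV.

|ΔE| = 10.7 eV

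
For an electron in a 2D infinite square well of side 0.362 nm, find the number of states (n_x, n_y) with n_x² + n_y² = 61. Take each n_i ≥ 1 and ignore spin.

degeneracy = 2

The level has n_x² + n_y² = 61. The ordered positive-integer solutions are (5, 6), (6, 5).
That gives 2 states.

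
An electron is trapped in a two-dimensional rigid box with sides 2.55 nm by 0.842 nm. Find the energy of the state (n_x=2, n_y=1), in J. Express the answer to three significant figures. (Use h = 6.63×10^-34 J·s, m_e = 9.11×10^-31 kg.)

E = 1.22×10^-19 J

For a 2D rectangular well E = (h²/8m_e)·Σ n_i²/L_i² = (6.63×10^-34)²/(8·9.11×10^-31) · [2²/(2.55 nm)² + 1²/(0.842 nm)²].
Evaluating gives E = 1.22×10^-19 J.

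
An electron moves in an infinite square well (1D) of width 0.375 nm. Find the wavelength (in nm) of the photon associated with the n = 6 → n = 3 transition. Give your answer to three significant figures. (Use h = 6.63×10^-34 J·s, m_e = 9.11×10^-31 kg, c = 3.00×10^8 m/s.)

λ = 17.2 nm

E_1 = h²/(8m_eL²) = 4.289×10^-19 J, so ΔE = (6² − 3²)E_1 = 1.158×10^-17 J.
λ = hc/ΔE = (6.63×10^-34·3.00×10^8)/1.158×10^-17 = 1.72×10^-8 m = 17.2 nm.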